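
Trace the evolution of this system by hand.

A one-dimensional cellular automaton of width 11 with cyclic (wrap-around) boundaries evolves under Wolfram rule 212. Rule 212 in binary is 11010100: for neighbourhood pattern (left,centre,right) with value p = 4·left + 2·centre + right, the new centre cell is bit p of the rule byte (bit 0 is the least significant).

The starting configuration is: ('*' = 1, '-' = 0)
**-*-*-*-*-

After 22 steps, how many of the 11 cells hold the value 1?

0) **-*-*-*-*-
1) -*-*-*-*-*-
2) -*-*-*-*-**
3) -*-*-*-*--*
4) -*-*-*-**-*
5) -*-*-*--*-*
6) -*-*-**-*-*
7) -*-*--*-*-*
8) -*-**-*-*-*
9) -*--*-*-*-*
10) -**-*-*-*-*
11) --*-*-*-*-*
12) *-*-*-*-*-*
13) *-*-*-*-*--
14) *-*-*-*-**-
15) *-*-*-*--*-
16) *-*-*-**-*-
17) *-*-*--*-*-
18) *-*-**-*-*-
19) *-*--*-*-*-
20) *-**-*-*-*-
21) *--*-*-*-*-
22) **-*-*-*-*-

6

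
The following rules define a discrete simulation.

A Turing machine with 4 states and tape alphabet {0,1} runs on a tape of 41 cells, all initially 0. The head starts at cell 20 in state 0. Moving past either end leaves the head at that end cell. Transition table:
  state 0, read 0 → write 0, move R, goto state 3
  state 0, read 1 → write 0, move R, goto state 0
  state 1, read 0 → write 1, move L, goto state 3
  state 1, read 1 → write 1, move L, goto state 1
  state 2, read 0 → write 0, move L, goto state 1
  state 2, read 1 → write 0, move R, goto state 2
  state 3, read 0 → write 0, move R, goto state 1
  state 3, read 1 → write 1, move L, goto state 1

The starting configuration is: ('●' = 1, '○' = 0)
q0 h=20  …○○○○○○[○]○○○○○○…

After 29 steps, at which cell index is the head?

13

step 0: q0 h=20  …○○○○○○[○]○○○○○○…
step 1: q3 h=21  …○○○○○○[○]○○○○○○…
step 2: q1 h=22  …○○○○○○[○]○○○○○○…
step 3: q3 h=21  …○○○○○○[○]●○○○○○…
step 4: q1 h=22  …○○○○○○[●]○○○○○○…
step 5: q1 h=21  …○○○○○○[○]●○○○○○…
step 6: q3 h=20  …○○○○○○[○]●●○○○○…
step 7: q1 h=21  …○○○○○○[●]●○○○○○…
step 8: q1 h=20  …○○○○○○[○]●●○○○○…
step 9: q3 h=19  …○○○○○○[○]●●●○○○…
step 10: q1 h=20  …○○○○○○[●]●●○○○○…
step 11: q1 h=19  …○○○○○○[○]●●●○○○…
step 12: q3 h=18  …○○○○○○[○]●●●●○○…
step 13: q1 h=19  …○○○○○○[●]●●●○○○…
step 14: q1 h=18  …○○○○○○[○]●●●●○○…
step 15: q3 h=17  …○○○○○○[○]●●●●●○…
step 16: q1 h=18  …○○○○○○[●]●●●●○○…
step 17: q1 h=17  …○○○○○○[○]●●●●●○…
step 18: q3 h=16  …○○○○○○[○]●●●●●●…
step 19: q1 h=17  …○○○○○○[●]●●●●●○…
step 20: q1 h=16  …○○○○○○[○]●●●●●●…
step 21: q3 h=15  …○○○○○○[○]●●●●●●…
step 22: q1 h=16  …○○○○○○[●]●●●●●●…
step 23: q1 h=15  …○○○○○○[○]●●●●●●…
step 24: q3 h=14  …○○○○○○[○]●●●●●●…
step 25: q1 h=15  …○○○○○○[●]●●●●●●…
step 26: q1 h=14  …○○○○○○[○]●●●●●●…
step 27: q3 h=13  …○○○○○○[○]●●●●●●…
step 28: q1 h=14  …○○○○○○[●]●●●●●●…
step 29: q1 h=13  …○○○○○○[○]●●●●●●…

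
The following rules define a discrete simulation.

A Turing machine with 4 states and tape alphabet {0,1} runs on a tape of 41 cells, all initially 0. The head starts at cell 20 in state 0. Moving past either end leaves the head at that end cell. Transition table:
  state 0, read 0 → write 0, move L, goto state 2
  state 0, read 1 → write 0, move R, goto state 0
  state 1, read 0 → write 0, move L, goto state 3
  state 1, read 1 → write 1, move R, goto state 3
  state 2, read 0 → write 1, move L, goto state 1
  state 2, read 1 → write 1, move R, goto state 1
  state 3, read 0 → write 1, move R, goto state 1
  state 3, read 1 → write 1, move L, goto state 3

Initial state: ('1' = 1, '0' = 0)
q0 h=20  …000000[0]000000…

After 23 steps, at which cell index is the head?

15

step 0: q0 h=20  …000000[0]000000…
step 1: q2 h=19  …000000[0]000000…
step 2: q1 h=18  …000000[0]100000…
step 3: q3 h=17  …000000[0]010000…
step 4: q1 h=18  …000001[0]100000…
step 5: q3 h=17  …000000[1]010000…
step 6: q3 h=16  …000000[0]101000…
step 7: q1 h=17  …000001[1]010000…
step 8: q3 h=18  …000011[0]100000…
step 9: q1 h=19  …000111[1]000000…
step 10: q3 h=20  …001111[0]000000…
step 11: q1 h=21  …011111[0]000000…
step 12: q3 h=20  …001111[1]000000…
step 13: q3 h=19  …000111[1]100000…
step 14: q3 h=18  …000011[1]110000…
step 15: q3 h=17  …000001[1]111000…
step 16: q3 h=16  …000000[1]111100…
step 17: q3 h=15  …000000[0]111110…
step 18: q1 h=16  …000001[1]111100…
step 19: q3 h=17  …000011[1]111000…
step 20: q3 h=16  …000001[1]111100…
step 21: q3 h=15  …000000[1]111110…
step 22: q3 h=14  …000000[0]111111…
step 23: q1 h=15  …000001[1]111110…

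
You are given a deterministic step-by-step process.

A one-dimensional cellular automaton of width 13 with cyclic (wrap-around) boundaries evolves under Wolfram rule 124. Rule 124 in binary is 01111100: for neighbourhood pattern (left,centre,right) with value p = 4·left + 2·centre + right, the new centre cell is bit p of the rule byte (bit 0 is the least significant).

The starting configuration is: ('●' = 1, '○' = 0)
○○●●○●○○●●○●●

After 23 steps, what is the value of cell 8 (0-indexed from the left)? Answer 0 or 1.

[0] ○○●●○●○○●●○●●
[1] ●○●●●●●○●●●●●
[2] ●●●○○○●●●○○○○
[3] ●○●●○○●○●●○○○
[4] ●●●●●○●●●●●○○
[5] ●○○○●●●○○○●●○
[6] ●●○○●○●●○○●●●
[7] ○●●○●●●●●○●○○
[8] ○●●●●○○○●●●●○
[9] ○●○○●●○○●○○●●
[10] ●●●○●●●○●●○●●
[11] ○○●●●○●●●●●●○
[12] ○○●○●●●○○○○●●
[13] ●○●●●○●●○○○●●
[14] ●●●○●●●●●○○●○
[15] ●○●●●○○○●●○●●
[16] ●●●○●●○○●●●●○
[17] ●○●●●●●○●○○●●
[18] ●●●○○○●●●●○●○
[19] ●○●●○○●○○●●●●
[20] ●●●●●○●●○●○○○
[21] ●○○○●●●●●●●○○
[22] ●●○○●○○○○○●●○
[23] ●●●○●●○○○○●●●

0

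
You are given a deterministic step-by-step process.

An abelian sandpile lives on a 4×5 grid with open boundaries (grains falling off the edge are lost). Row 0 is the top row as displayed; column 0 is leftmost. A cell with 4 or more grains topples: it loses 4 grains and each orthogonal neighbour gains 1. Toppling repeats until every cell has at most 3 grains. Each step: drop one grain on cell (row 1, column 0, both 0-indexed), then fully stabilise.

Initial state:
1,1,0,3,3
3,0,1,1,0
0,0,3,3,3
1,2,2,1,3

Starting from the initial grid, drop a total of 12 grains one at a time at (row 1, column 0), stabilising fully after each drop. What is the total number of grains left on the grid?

0) 1,1,0,3,3
3,0,1,1,0
0,0,3,3,3
1,2,2,1,3
1) 2,1,0,3,3
0,1,1,1,0
1,0,3,3,3
1,2,2,1,3
2) 2,1,0,3,3
1,1,1,1,0
1,0,3,3,3
1,2,2,1,3
3) 2,1,0,3,3
2,1,1,1,0
1,0,3,3,3
1,2,2,1,3
4) 2,1,0,3,3
3,1,1,1,0
1,0,3,3,3
1,2,2,1,3
5) 3,1,0,3,3
0,2,1,1,0
2,0,3,3,3
1,2,2,1,3
6) 3,1,0,3,3
1,2,1,1,0
2,0,3,3,3
1,2,2,1,3
7) 3,1,0,3,3
2,2,1,1,0
2,0,3,3,3
1,2,2,1,3
8) 3,1,0,3,3
3,2,1,1,0
2,0,3,3,3
1,2,2,1,3
9) 0,2,0,3,3
1,3,1,1,0
3,0,3,3,3
1,2,2,1,3
10) 0,2,0,3,3
2,3,1,1,0
3,0,3,3,3
1,2,2,1,3
11) 0,2,0,3,3
3,3,1,1,0
3,0,3,3,3
1,2,2,1,3
12) 1,3,0,3,3
2,0,2,1,0
0,2,3,3,3
2,2,2,1,3

36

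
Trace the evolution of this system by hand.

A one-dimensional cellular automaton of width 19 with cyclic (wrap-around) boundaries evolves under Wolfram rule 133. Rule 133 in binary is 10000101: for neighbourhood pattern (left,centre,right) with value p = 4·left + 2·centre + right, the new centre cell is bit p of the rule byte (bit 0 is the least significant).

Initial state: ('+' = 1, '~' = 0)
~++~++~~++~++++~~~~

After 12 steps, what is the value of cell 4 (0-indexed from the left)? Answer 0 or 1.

t=0: ~++~++~~++~++++~~~~
t=1: ~~~~~~~~~~~~++~~+++
t=2: ~++++++++++~~~~~~+~
t=3: ~~++++++++~~++++~+~
t=4: +~~++++++~~~~++~~+~
t=5: +~~~++++~~++~~~~~+~
t=6: +~+~~++~~~~~~+++~+~
t=7: +~+~~~~~++++~~+~~+~
t=8: +~+~+++~~++~~~+~~+~
t=9: +~+~~+~~~~~~+~+~~+~
t=10: +~+~~+~++++~+~+~~+~
t=11: +~+~~+~~++~~+~+~~+~
t=12: +~+~~+~~~~~~+~+~~+~

0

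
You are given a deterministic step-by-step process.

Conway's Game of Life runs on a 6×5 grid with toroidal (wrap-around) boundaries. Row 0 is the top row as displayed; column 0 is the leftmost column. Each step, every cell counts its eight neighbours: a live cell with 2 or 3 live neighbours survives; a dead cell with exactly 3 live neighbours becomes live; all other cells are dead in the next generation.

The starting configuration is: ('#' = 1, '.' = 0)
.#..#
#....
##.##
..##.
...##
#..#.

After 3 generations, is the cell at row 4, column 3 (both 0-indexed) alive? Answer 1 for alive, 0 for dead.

0) .#..#
#....
##.##
..##.
...##
#..#.
1) .#..#
..##.
##.#.
.#...
.....
#.##.
2) ##..#
...#.
##.##
###..
.##..
#####
3) .....
...#.
...#.
.....
.....
.....

0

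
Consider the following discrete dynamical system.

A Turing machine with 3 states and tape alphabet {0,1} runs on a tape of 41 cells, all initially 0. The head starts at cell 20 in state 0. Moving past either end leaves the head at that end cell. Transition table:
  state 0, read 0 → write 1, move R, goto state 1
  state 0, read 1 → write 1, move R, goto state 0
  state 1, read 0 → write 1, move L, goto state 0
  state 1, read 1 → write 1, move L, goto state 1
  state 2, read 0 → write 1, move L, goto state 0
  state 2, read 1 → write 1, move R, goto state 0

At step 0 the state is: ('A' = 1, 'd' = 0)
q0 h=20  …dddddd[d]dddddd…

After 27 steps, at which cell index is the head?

t=0: q0 h=20  …dddddd[d]dddddd…
t=1: q1 h=21  …dddddA[d]dddddd…
t=2: q0 h=20  …dddddd[A]Addddd…
t=3: q0 h=21  …dddddA[A]dddddd…
t=4: q0 h=22  …ddddAA[d]dddddd…
t=5: q1 h=23  …dddAAA[d]dddddd…
t=6: q0 h=22  …ddddAA[A]Addddd…
t=7: q0 h=23  …dddAAA[A]dddddd…
t=8: q0 h=24  …ddAAAA[d]dddddd…
t=9: q1 h=25  …dAAAAA[d]dddddd…
t=10: q0 h=24  …ddAAAA[A]Addddd…
t=11: q0 h=25  …dAAAAA[A]dddddd…
t=12: q0 h=26  …AAAAAA[d]dddddd…
t=13: q1 h=27  …AAAAAA[d]dddddd…
t=14: q0 h=26  …AAAAAA[A]Addddd…
t=15: q0 h=27  …AAAAAA[A]dddddd…
t=16: q0 h=28  …AAAAAA[d]dddddd…
t=17: q1 h=29  …AAAAAA[d]dddddd…
t=18: q0 h=28  …AAAAAA[A]Addddd…
t=19: q0 h=29  …AAAAAA[A]dddddd…
t=20: q0 h=30  …AAAAAA[d]dddddd…
t=21: q1 h=31  …AAAAAA[d]dddddd…
t=22: q0 h=30  …AAAAAA[A]Addddd…
t=23: q0 h=31  …AAAAAA[A]dddddd…
t=24: q0 h=32  …AAAAAA[d]dddddd…
t=25: q1 h=33  …AAAAAA[d]dddddd…
t=26: q0 h=32  …AAAAAA[A]Addddd…
t=27: q0 h=33  …AAAAAA[A]dddddd…

33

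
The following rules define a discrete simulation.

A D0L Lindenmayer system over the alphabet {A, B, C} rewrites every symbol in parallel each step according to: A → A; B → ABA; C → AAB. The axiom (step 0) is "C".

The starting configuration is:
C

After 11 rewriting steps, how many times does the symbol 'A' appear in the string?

22

t=0: C
t=1: AAB
t=2: AAABA
t=3: AAAABAA
t=4: AAAAABAAA
t=5: AAAAAABAAAA
t=6: AAAAAAABAAAAA
t=7: AAAAAAAABAAAAAA
t=8: AAAAAAAAABAAAAAAA
t=9: AAAAAAAAAABAAAAAAAA
t=10: AAAAAAAAAAABAAAAAAAAA
t=11: AAAAAAAAAAAABAAAAAAAAAA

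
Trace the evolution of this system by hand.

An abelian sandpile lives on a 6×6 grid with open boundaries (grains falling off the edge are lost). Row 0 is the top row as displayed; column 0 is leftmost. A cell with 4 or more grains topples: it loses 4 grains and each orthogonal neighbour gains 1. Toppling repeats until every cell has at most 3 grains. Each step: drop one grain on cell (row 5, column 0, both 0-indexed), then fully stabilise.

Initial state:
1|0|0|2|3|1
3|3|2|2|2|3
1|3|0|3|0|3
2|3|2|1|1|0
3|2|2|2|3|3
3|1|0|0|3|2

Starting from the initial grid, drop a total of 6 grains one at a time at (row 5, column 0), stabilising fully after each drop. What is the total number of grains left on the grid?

t=0: 1|0|0|2|3|1
3|3|2|2|2|3
1|3|0|3|0|3
2|3|2|1|1|0
3|2|2|2|3|3
3|1|0|0|3|2
t=1: 1|0|0|2|3|1
3|3|2|2|2|3
1|3|0|3|0|3
3|3|2|1|1|0
0|3|2|2|3|3
1|2|0|0|3|2
t=2: 1|0|0|2|3|1
3|3|2|2|2|3
1|3|0|3|0|3
3|3|2|1|1|0
0|3|2|2|3|3
2|2|0|0|3|2
t=3: 1|0|0|2|3|1
3|3|2|2|2|3
1|3|0|3|0|3
3|3|2|1|1|0
0|3|2|2|3|3
3|2|0|0|3|2
t=4: 1|0|0|2|3|1
3|3|2|2|2|3
1|3|0|3|0|3
3|3|2|1|1|0
1|3|2|2|3|3
0|3|0|0|3|2
t=5: 1|0|0|2|3|1
3|3|2|2|2|3
1|3|0|3|0|3
3|3|2|1|1|0
1|3|2|2|3|3
1|3|0|0|3|2
t=6: 1|0|0|2|3|1
3|3|2|2|2|3
1|3|0|3|0|3
3|3|2|1|1|0
1|3|2|2|3|3
2|3|0|0|3|2

66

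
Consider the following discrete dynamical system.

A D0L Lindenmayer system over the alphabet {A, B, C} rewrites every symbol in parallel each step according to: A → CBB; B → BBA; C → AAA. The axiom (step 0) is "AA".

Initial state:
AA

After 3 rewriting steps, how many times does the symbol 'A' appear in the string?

8

k=0  AA
k=1  CBBCBB
k=2  AAABBABBAAAABBABBA
k=3  CBBCBBCBBBBABBACBBBBABBACBBCBBCBBCBBBBABBACBBBBABBACBB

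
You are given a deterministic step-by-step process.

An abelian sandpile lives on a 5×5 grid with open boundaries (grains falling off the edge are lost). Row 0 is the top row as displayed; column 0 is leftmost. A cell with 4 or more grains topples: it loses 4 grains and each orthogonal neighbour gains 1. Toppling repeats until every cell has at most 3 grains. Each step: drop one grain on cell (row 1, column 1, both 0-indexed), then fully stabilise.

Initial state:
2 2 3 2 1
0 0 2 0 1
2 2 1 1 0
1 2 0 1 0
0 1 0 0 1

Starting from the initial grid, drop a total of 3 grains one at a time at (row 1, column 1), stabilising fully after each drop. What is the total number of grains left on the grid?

28

t=0: 2 2 3 2 1
0 0 2 0 1
2 2 1 1 0
1 2 0 1 0
0 1 0 0 1
t=1: 2 2 3 2 1
0 1 2 0 1
2 2 1 1 0
1 2 0 1 0
0 1 0 0 1
t=2: 2 2 3 2 1
0 2 2 0 1
2 2 1 1 0
1 2 0 1 0
0 1 0 0 1
t=3: 2 2 3 2 1
0 3 2 0 1
2 2 1 1 0
1 2 0 1 0
0 1 0 0 1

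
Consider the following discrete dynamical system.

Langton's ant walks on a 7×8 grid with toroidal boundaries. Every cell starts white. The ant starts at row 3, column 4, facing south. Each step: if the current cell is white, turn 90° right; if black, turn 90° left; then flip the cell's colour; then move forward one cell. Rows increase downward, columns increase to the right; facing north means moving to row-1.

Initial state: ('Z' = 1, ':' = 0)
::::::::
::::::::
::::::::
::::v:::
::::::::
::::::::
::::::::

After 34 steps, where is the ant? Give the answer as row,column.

0,5

gen 0: ::::::::
::::::::
::::::::
::::v:::
::::::::
::::::::
::::::::
gen 1: ::::::::
::::::::
::::::::
:::<Z:::
::::::::
::::::::
::::::::
gen 2: ::::::::
::::::::
:::^::::
:::ZZ:::
::::::::
::::::::
::::::::
gen 3: ::::::::
::::::::
:::Z>:::
:::ZZ:::
::::::::
::::::::
::::::::
gen 4: ::::::::
::::::::
:::ZZ:::
:::Zv:::
::::::::
::::::::
::::::::
gen 5: ::::::::
::::::::
:::ZZ:::
:::Z:>::
::::::::
::::::::
::::::::
gen 6: ::::::::
::::::::
:::ZZ:::
:::Z:Z::
:::::v::
::::::::
::::::::
gen 7: ::::::::
::::::::
:::ZZ:::
:::Z:Z::
::::<Z::
::::::::
::::::::
gen 8: ::::::::
::::::::
:::ZZ:::
:::Z^Z::
::::ZZ::
::::::::
::::::::
gen 9: ::::::::
::::::::
:::ZZ:::
:::ZZ>::
::::ZZ::
::::::::
::::::::
gen 10: ::::::::
::::::::
:::ZZ^::
:::ZZ:::
::::ZZ::
::::::::
::::::::
gen 11: ::::::::
::::::::
:::ZZZ>:
:::ZZ:::
::::ZZ::
::::::::
::::::::
gen 12: ::::::::
::::::::
:::ZZZZ:
:::ZZ:v:
::::ZZ::
::::::::
::::::::
gen 13: ::::::::
::::::::
:::ZZZZ:
:::ZZ<Z:
::::ZZ::
::::::::
::::::::
gen 14: ::::::::
::::::::
:::ZZ^Z:
:::ZZZZ:
::::ZZ::
::::::::
::::::::
gen 15: ::::::::
::::::::
:::Z<:Z:
:::ZZZZ:
::::ZZ::
::::::::
::::::::
gen 16: ::::::::
::::::::
:::Z::Z:
:::ZvZZ:
::::ZZ::
::::::::
::::::::
gen 17: ::::::::
::::::::
:::Z::Z:
:::Z:>Z:
::::ZZ::
::::::::
::::::::
gen 18: ::::::::
::::::::
:::Z:^Z:
:::Z::Z:
::::ZZ::
::::::::
::::::::
gen 19: ::::::::
::::::::
:::Z:Z>:
:::Z::Z:
::::ZZ::
::::::::
::::::::
gen 20: ::::::::
::::::^:
:::Z:Z::
:::Z::Z:
::::ZZ::
::::::::
::::::::
gen 21: ::::::::
::::::Z>
:::Z:Z::
:::Z::Z:
::::ZZ::
::::::::
::::::::
gen 22: ::::::::
::::::ZZ
:::Z:Z:v
:::Z::Z:
::::ZZ::
::::::::
::::::::
gen 23: ::::::::
::::::ZZ
:::Z:Z<Z
:::Z::Z:
::::ZZ::
::::::::
::::::::
gen 24: ::::::::
::::::^Z
:::Z:ZZZ
:::Z::Z:
::::ZZ::
::::::::
::::::::
gen 25: ::::::::
:::::<:Z
:::Z:ZZZ
:::Z::Z:
::::ZZ::
::::::::
::::::::
gen 26: :::::^::
:::::Z:Z
:::Z:ZZZ
:::Z::Z:
::::ZZ::
::::::::
::::::::
gen 27: :::::Z>:
:::::Z:Z
:::Z:ZZZ
:::Z::Z:
::::ZZ::
::::::::
::::::::
gen 28: :::::ZZ:
:::::ZvZ
:::Z:ZZZ
:::Z::Z:
::::ZZ::
::::::::
::::::::
gen 29: :::::ZZ:
:::::<ZZ
:::Z:ZZZ
:::Z::Z:
::::ZZ::
::::::::
::::::::
gen 30: :::::ZZ:
::::::ZZ
:::Z:vZZ
:::Z::Z:
::::ZZ::
::::::::
::::::::
gen 31: :::::ZZ:
::::::ZZ
:::Z::>Z
:::Z::Z:
::::ZZ::
::::::::
::::::::
gen 32: :::::ZZ:
::::::^Z
:::Z:::Z
:::Z::Z:
::::ZZ::
::::::::
::::::::
gen 33: :::::ZZ:
:::::<:Z
:::Z:::Z
:::Z::Z:
::::ZZ::
::::::::
::::::::
gen 34: :::::^Z:
:::::Z:Z
:::Z:::Z
:::Z::Z:
::::ZZ::
::::::::
::::::::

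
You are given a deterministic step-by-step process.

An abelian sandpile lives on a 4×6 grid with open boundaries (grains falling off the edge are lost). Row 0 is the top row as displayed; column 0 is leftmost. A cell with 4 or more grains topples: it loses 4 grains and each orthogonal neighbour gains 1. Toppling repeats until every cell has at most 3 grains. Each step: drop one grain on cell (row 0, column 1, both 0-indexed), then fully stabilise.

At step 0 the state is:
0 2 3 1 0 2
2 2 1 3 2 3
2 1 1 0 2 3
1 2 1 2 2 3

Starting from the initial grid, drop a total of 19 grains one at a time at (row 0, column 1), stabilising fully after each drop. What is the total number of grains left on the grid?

48

t=0: 0 2 3 1 0 2
2 2 1 3 2 3
2 1 1 0 2 3
1 2 1 2 2 3
t=1: 0 3 3 1 0 2
2 2 1 3 2 3
2 1 1 0 2 3
1 2 1 2 2 3
t=2: 1 1 0 2 0 2
2 3 2 3 2 3
2 1 1 0 2 3
1 2 1 2 2 3
t=3: 1 2 0 2 0 2
2 3 2 3 2 3
2 1 1 0 2 3
1 2 1 2 2 3
t=4: 1 3 0 2 0 2
2 3 2 3 2 3
2 1 1 0 2 3
1 2 1 2 2 3
t=5: 2 1 1 2 0 2
3 0 3 3 2 3
2 2 1 0 2 3
1 2 1 2 2 3
t=6: 2 2 1 2 0 2
3 0 3 3 2 3
2 2 1 0 2 3
1 2 1 2 2 3
t=7: 2 3 1 2 0 2
3 0 3 3 2 3
2 2 1 0 2 3
1 2 1 2 2 3
t=8: 3 0 2 2 0 2
3 1 3 3 2 3
2 2 1 0 2 3
1 2 1 2 2 3
t=9: 3 1 2 2 0 2
3 1 3 3 2 3
2 2 1 0 2 3
1 2 1 2 2 3
t=10: 3 2 2 2 0 2
3 1 3 3 2 3
2 2 1 0 2 3
1 2 1 2 2 3
t=11: 3 3 2 2 0 2
3 1 3 3 2 3
2 2 1 0 2 3
1 2 1 2 2 3
t=12: 1 1 3 2 0 2
0 3 3 3 2 3
3 2 1 0 2 3
1 2 1 2 2 3
t=13: 1 2 3 2 0 2
0 3 3 3 2 3
3 2 1 0 2 3
1 2 1 2 2 3
t=14: 1 3 3 2 0 2
0 3 3 3 2 3
3 2 1 0 2 3
1 2 1 2 2 3
t=15: 2 2 2 0 1 2
1 1 2 1 3 3
3 3 2 1 2 3
1 2 1 2 2 3
t=16: 2 3 2 0 1 2
1 1 2 1 3 3
3 3 2 1 2 3
1 2 1 2 2 3
t=17: 3 0 3 0 1 2
1 2 2 1 3 3
3 3 2 1 2 3
1 2 1 2 2 3
t=18: 3 1 3 0 1 2
1 2 2 1 3 3
3 3 2 1 2 3
1 2 1 2 2 3
t=19: 3 2 3 0 1 2
1 2 2 1 3 3
3 3 2 1 2 3
1 2 1 2 2 3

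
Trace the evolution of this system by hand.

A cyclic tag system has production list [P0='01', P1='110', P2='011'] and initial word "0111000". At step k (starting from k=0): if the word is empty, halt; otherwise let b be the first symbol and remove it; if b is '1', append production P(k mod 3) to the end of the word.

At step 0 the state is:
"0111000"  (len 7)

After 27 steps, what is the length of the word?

22

k=0  "0111000"  (len 7)
k=1  "111000"  (len 6)
k=2  "11000110"  (len 8)
k=3  "1000110011"  (len 10)
k=4  "00011001101"  (len 11)
k=5  "0011001101"  (len 10)
k=6  "011001101"  (len 9)
k=7  "11001101"  (len 8)
k=8  "1001101110"  (len 10)
k=9  "001101110011"  (len 12)
k=10  "01101110011"  (len 11)
k=11  "1101110011"  (len 10)
k=12  "101110011011"  (len 12)
k=13  "0111001101101"  (len 13)
k=14  "111001101101"  (len 12)
k=15  "11001101101011"  (len 14)
k=16  "100110110101101"  (len 15)
k=17  "00110110101101110"  (len 17)
k=18  "0110110101101110"  (len 16)
k=19  "110110101101110"  (len 15)
k=20  "10110101101110110"  (len 17)
k=21  "0110101101110110011"  (len 19)
k=22  "110101101110110011"  (len 18)
k=23  "10101101110110011110"  (len 20)
k=24  "0101101110110011110011"  (len 22)
k=25  "101101110110011110011"  (len 21)
k=26  "01101110110011110011110"  (len 23)
k=27  "1101110110011110011110"  (len 22)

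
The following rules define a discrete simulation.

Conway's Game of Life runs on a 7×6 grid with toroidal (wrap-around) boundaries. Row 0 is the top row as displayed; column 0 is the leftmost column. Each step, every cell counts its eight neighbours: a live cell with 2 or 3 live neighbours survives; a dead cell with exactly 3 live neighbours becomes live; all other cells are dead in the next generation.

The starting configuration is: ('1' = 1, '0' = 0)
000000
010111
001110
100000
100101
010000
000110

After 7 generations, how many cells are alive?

9

t=0: 000000
010111
001110
100000
100101
010000
000110
t=1: 001001
000001
111000
111000
110001
101101
000000
t=2: 000000
001001
001001
000000
000110
001011
111111
t=3: 000000
000000
000000
000110
000111
000000
111000
t=4: 010000
000000
000000
000101
000101
111111
010000
t=5: 000000
000000
000000
000000
010000
010101
000111
t=6: 000010
000000
000000
000000
101000
000101
101101
t=7: 000111
000000
000000
000000
000000
000101
101101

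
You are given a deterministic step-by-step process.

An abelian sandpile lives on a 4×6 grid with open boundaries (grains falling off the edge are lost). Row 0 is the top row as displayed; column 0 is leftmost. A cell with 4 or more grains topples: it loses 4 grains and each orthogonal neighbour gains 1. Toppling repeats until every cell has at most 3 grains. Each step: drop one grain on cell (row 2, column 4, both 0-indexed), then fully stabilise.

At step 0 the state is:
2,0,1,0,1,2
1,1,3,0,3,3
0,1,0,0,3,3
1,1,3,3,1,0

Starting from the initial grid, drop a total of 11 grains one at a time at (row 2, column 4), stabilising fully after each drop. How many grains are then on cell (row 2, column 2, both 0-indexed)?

gen 0: 2,0,1,0,1,2
1,1,3,0,3,3
0,1,0,0,3,3
1,1,3,3,1,0
gen 1: 2,0,1,0,2,3
1,1,3,1,1,1
0,1,0,1,2,1
1,1,3,3,2,1
gen 2: 2,0,1,0,2,3
1,1,3,1,1,1
0,1,0,1,3,1
1,1,3,3,2,1
gen 3: 2,0,1,0,2,3
1,1,3,1,2,1
0,1,0,2,0,2
1,1,3,3,3,1
gen 4: 2,0,1,0,2,3
1,1,3,1,2,1
0,1,0,2,1,2
1,1,3,3,3,1
gen 5: 2,0,1,0,2,3
1,1,3,1,2,1
0,1,0,2,2,2
1,1,3,3,3,1
gen 6: 2,0,1,0,2,3
1,1,3,1,2,1
0,1,0,2,3,2
1,1,3,3,3,1
gen 7: 2,0,1,0,2,3
1,1,3,2,3,1
0,1,2,0,2,3
1,2,0,2,1,2
gen 8: 2,0,1,0,2,3
1,1,3,2,3,1
0,1,2,0,3,3
1,2,0,2,1,2
gen 9: 2,0,1,0,3,3
1,1,3,3,0,3
0,1,2,1,2,0
1,2,0,2,2,3
gen 10: 2,0,1,0,3,3
1,1,3,3,0,3
0,1,2,1,3,0
1,2,0,2,2,3
gen 11: 2,0,1,0,3,3
1,1,3,3,1,3
0,1,2,2,0,1
1,2,0,2,3,3

2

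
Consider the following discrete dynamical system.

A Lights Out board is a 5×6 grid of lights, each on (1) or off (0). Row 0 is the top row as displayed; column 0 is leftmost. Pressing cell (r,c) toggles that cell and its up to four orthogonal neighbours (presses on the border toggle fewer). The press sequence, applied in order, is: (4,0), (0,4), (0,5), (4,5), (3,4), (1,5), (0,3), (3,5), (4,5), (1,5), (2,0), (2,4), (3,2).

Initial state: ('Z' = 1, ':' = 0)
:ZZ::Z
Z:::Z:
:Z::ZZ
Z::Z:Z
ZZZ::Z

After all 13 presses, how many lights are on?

18

k=0  :ZZ::Z
Z:::Z:
:Z::ZZ
Z::Z:Z
ZZZ::Z
k=1  :ZZ::Z
Z:::Z:
:Z::ZZ
:::Z:Z
::Z::Z
k=2  :ZZZZ:
Z:::::
:Z::ZZ
:::Z:Z
::Z::Z
k=3  :ZZZ:Z
Z::::Z
:Z::ZZ
:::Z:Z
::Z::Z
k=4  :ZZZ:Z
Z::::Z
:Z::ZZ
:::Z::
::Z:Z:
k=5  :ZZZ:Z
Z::::Z
:Z:::Z
::::ZZ
::Z:::
k=6  :ZZZ::
Z:::Z:
:Z::::
::::ZZ
::Z:::
k=7  :Z::Z:
Z::ZZ:
:Z::::
::::ZZ
::Z:::
k=8  :Z::Z:
Z::ZZ:
:Z:::Z
::::::
::Z::Z
k=9  :Z::Z:
Z::ZZ:
:Z:::Z
:::::Z
::Z:Z:
k=10  :Z::ZZ
Z::Z:Z
:Z::::
:::::Z
::Z:Z:
k=11  :Z::ZZ
:::Z:Z
Z:::::
Z::::Z
::Z:Z:
k=12  :Z::ZZ
:::ZZZ
Z::ZZZ
Z:::ZZ
::Z:Z:
k=13  :Z::ZZ
:::ZZZ
Z:ZZZZ
ZZZZZZ
::::Z:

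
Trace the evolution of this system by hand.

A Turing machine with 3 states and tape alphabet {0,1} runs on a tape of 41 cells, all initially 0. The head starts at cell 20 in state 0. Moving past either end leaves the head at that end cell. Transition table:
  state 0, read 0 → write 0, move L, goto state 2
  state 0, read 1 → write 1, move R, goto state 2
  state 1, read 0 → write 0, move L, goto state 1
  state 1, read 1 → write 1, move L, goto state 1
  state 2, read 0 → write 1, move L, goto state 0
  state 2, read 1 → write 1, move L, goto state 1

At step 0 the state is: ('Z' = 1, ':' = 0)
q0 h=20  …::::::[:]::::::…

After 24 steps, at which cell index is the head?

0

[0] q0 h=20  …::::::[:]::::::…
[1] q2 h=19  …::::::[:]::::::…
[2] q0 h=18  …::::::[:]Z:::::…
[3] q2 h=17  …::::::[:]:Z::::…
[4] q0 h=16  …::::::[:]Z:Z:::…
[5] q2 h=15  …::::::[:]:Z:Z::…
[6] q0 h=14  …::::::[:]Z:Z:Z:…
[7] q2 h=13  …::::::[:]:Z:Z:Z…
[8] q0 h=12  …::::::[:]Z:Z:Z:…
[9] q2 h=11  …::::::[:]:Z:Z:Z…
[10] q0 h=10  …::::::[:]Z:Z:Z:…
[11] q2 h= 9  …::::::[:]:Z:Z:Z…
[12] q0 h= 8  …::::::[:]Z:Z:Z:…
[13] q2 h= 7  …::::::[:]:Z:Z:Z…
[14] q0 h= 6  |::::::[:]Z:Z:Z:…
[15] q2 h= 5  |:::::[:]:Z:Z:Z…
[16] q0 h= 4  |::::[:]Z:Z:Z:…
[17] q2 h= 3  |:::[:]:Z:Z:Z…
[18] q0 h= 2  |::[:]Z:Z:Z:…
[19] q2 h= 1  |:[:]:Z:Z:Z…
[20] q0 h= 0  |[:]Z:Z:Z:…
[21] q2 h= 0  |[:]Z:Z:Z:…
[22] q0 h= 0  |[Z]Z:Z:Z:…
[23] q2 h= 1  |Z[Z]:Z:Z:Z…
[24] q1 h= 0  |[Z]Z:Z:Z:…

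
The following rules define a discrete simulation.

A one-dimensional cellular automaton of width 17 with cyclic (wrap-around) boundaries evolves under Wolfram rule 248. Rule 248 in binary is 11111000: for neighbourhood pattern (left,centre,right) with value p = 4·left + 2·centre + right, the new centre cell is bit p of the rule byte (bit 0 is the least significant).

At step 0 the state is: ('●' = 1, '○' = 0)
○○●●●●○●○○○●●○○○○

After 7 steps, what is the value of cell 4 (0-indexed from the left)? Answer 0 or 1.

1

0) ○○●●●●○●○○○●●○○○○
1) ○○●●●●●○●○○●●●○○○
2) ○○●●●●●●○●○●●●●○○
3) ○○●●●●●●●○●●●●●●○
4) ○○●●●●●●●●●●●●●●●
5) ●○●●●●●●●●●●●●●●●
6) ●●●●●●●●●●●●●●●●●
7) ●●●●●●●●●●●●●●●●●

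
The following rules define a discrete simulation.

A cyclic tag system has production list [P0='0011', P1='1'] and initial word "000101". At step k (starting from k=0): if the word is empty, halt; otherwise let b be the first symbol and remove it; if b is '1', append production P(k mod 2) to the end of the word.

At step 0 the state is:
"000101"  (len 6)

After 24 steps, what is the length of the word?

k=0  "000101"  (len 6)
k=1  "00101"  (len 5)
k=2  "0101"  (len 4)
k=3  "101"  (len 3)
k=4  "011"  (len 3)
k=5  "11"  (len 2)
k=6  "11"  (len 2)
k=7  "10011"  (len 5)
k=8  "00111"  (len 5)
k=9  "0111"  (len 4)
k=10  "111"  (len 3)
k=11  "110011"  (len 6)
k=12  "100111"  (len 6)
k=13  "001110011"  (len 9)
k=14  "01110011"  (len 8)
k=15  "1110011"  (len 7)
k=16  "1100111"  (len 7)
k=17  "1001110011"  (len 10)
k=18  "0011100111"  (len 10)
k=19  "011100111"  (len 9)
k=20  "11100111"  (len 8)
k=21  "11001110011"  (len 11)
k=22  "10011100111"  (len 11)
k=23  "00111001110011"  (len 14)
k=24  "0111001110011"  (len 13)

13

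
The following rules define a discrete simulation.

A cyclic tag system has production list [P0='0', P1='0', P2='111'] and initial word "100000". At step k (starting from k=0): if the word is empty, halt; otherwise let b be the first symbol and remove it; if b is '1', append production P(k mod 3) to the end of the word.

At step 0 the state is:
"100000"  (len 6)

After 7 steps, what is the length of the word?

k=0  "100000"  (len 6)
k=1  "000000"  (len 6)
k=2  "00000"  (len 5)
k=3  "0000"  (len 4)
k=4  "000"  (len 3)
k=5  "00"  (len 2)
k=6  "0"  (len 1)
k=7  (halted — word empty)

0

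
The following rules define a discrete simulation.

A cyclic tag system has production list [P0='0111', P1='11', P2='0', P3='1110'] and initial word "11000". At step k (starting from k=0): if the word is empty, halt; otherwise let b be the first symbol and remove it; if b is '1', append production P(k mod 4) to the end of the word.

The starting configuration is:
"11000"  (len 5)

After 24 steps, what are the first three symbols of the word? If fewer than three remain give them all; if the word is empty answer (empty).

gen 0: "11000"  (len 5)
gen 1: "10000111"  (len 8)
gen 2: "000011111"  (len 9)
gen 3: "00011111"  (len 8)
gen 4: "0011111"  (len 7)
gen 5: "011111"  (len 6)
gen 6: "11111"  (len 5)
gen 7: "11110"  (len 5)
gen 8: "11101110"  (len 8)
gen 9: "11011100111"  (len 11)
gen 10: "101110011111"  (len 12)
gen 11: "011100111110"  (len 12)
gen 12: "11100111110"  (len 11)
gen 13: "11001111100111"  (len 14)
gen 14: "100111110011111"  (len 15)
gen 15: "001111100111110"  (len 15)
gen 16: "01111100111110"  (len 14)
gen 17: "1111100111110"  (len 13)
gen 18: "11110011111011"  (len 14)
gen 19: "11100111110110"  (len 14)
gen 20: "11001111101101110"  (len 17)
gen 21: "10011111011011100111"  (len 20)
gen 22: "001111101101110011111"  (len 21)
gen 23: "01111101101110011111"  (len 20)
gen 24: "1111101101110011111"  (len 19)

111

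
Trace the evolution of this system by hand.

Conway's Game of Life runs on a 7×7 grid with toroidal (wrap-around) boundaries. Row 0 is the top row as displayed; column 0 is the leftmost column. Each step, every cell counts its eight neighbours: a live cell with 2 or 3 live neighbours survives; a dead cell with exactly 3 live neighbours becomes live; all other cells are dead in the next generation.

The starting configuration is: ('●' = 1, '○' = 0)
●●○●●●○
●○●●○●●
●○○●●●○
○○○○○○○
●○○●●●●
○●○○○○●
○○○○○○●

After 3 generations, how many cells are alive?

19

t=0: ●●○●●●○
●○●●○●●
●○○●●●○
○○○○○○○
●○○●●●●
○●○○○○●
○○○○○○●
t=1: ○●○●○○○
○○○○○○○
●●●●○●○
●○○○○○○
●○○○●●●
○○○○●○○
○●●○●○●
t=2: ●●○●○○○
●○○●●○○
●●●○○○●
○○●●○○○
●○○○●●●
○●○○●○○
●●●○●●○
t=3: ○○○○○●○
○○○●●○○
●○○○●○●
○○●●●○○
●●●○●●●
○○●○○○○
○○○○●●●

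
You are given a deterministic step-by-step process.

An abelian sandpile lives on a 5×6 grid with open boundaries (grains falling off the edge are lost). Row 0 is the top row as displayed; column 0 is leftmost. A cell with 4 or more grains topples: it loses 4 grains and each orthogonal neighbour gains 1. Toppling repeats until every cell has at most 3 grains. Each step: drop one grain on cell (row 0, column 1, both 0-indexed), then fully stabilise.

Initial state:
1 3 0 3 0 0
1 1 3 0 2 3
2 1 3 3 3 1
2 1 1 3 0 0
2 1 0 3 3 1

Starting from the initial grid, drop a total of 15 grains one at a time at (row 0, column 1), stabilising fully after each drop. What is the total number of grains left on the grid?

51

0) 1 3 0 3 0 0
1 1 3 0 2 3
2 1 3 3 3 1
2 1 1 3 0 0
2 1 0 3 3 1
1) 2 0 1 3 0 0
1 2 3 0 2 3
2 1 3 3 3 1
2 1 1 3 0 0
2 1 0 3 3 1
2) 2 1 1 3 0 0
1 2 3 0 2 3
2 1 3 3 3 1
2 1 1 3 0 0
2 1 0 3 3 1
3) 2 2 1 3 0 0
1 2 3 0 2 3
2 1 3 3 3 1
2 1 1 3 0 0
2 1 0 3 3 1
4) 2 3 1 3 0 0
1 2 3 0 2 3
2 1 3 3 3 1
2 1 1 3 0 0
2 1 0 3 3 1
5) 3 0 2 3 0 0
1 3 3 0 2 3
2 1 3 3 3 1
2 1 1 3 0 0
2 1 0 3 3 1
6) 3 1 2 3 0 0
1 3 3 0 2 3
2 1 3 3 3 1
2 1 1 3 0 0
2 1 0 3 3 1
7) 3 2 2 3 0 0
1 3 3 0 2 3
2 1 3 3 3 1
2 1 1 3 0 0
2 1 0 3 3 1
8) 3 3 2 3 0 0
1 3 3 0 2 3
2 1 3 3 3 1
2 1 1 3 0 0
2 1 0 3 3 1
9) 0 3 1 0 1 0
3 1 2 3 3 3
2 3 1 2 0 2
2 1 3 1 3 0
2 1 1 1 0 2
10) 1 0 2 0 1 0
3 2 2 3 3 3
2 3 1 2 0 2
2 1 3 1 3 0
2 1 1 1 0 2
11) 1 1 2 0 1 0
3 2 2 3 3 3
2 3 1 2 0 2
2 1 3 1 3 0
2 1 1 1 0 2
12) 1 2 2 0 1 0
3 2 2 3 3 3
2 3 1 2 0 2
2 1 3 1 3 0
2 1 1 1 0 2
13) 1 3 2 0 1 0
3 2 2 3 3 3
2 3 1 2 0 2
2 1 3 1 3 0
2 1 1 1 0 2
14) 2 0 3 0 1 0
3 3 2 3 3 3
2 3 1 2 0 2
2 1 3 1 3 0
2 1 1 1 0 2
15) 2 1 3 0 1 0
3 3 2 3 3 3
2 3 1 2 0 2
2 1 3 1 3 0
2 1 1 1 0 2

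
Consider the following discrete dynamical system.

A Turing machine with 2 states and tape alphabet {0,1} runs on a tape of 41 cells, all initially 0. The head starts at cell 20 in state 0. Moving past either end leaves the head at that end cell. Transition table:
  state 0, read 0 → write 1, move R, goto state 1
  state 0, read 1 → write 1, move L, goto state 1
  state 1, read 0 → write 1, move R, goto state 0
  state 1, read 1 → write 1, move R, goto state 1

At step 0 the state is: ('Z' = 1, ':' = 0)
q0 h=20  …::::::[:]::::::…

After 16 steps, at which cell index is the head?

36

t=0: q0 h=20  …::::::[:]::::::…
t=1: q1 h=21  …:::::Z[:]::::::…
t=2: q0 h=22  …::::ZZ[:]::::::…
t=3: q1 h=23  …:::ZZZ[:]::::::…
t=4: q0 h=24  …::ZZZZ[:]::::::…
t=5: q1 h=25  …:ZZZZZ[:]::::::…
t=6: q0 h=26  …ZZZZZZ[:]::::::…
t=7: q1 h=27  …ZZZZZZ[:]::::::…
t=8: q0 h=28  …ZZZZZZ[:]::::::…
t=9: q1 h=29  …ZZZZZZ[:]::::::…
t=10: q0 h=30  …ZZZZZZ[:]::::::…
t=11: q1 h=31  …ZZZZZZ[:]::::::…
t=12: q0 h=32  …ZZZZZZ[:]::::::…
t=13: q1 h=33  …ZZZZZZ[:]::::::…
t=14: q0 h=34  …ZZZZZZ[:]::::::|
t=15: q1 h=35  …ZZZZZZ[:]:::::|
t=16: q0 h=36  …ZZZZZZ[:]::::|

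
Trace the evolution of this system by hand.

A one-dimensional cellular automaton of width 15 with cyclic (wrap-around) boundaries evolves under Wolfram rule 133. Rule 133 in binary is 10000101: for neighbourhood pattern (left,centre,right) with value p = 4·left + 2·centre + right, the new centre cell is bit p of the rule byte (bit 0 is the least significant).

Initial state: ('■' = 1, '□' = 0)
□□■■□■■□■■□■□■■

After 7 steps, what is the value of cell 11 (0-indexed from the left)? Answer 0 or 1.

gen 0: □□■■□■■□■■□■□■■
gen 1: □□□□□□□□□□□■□□□
gen 2: ■■■■■■■■■■□■□■■
gen 3: ■■■■■■■■■□□■□□■
gen 4: ■■■■■■■■□□□■□□□
gen 5: □■■■■■■□□■□■□■□
gen 6: □□■■■■□□□■□■□■□
gen 7: ■□□■■□□■□■□■□■□

1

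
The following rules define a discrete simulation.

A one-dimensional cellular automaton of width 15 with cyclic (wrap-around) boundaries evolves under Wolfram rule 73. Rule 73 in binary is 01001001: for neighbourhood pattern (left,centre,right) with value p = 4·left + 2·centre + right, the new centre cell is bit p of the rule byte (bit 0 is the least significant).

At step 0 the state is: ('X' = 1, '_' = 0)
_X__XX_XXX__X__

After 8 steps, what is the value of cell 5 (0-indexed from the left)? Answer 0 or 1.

t=0: _X__XX_XXX__X__
t=1: ____XX_X_X____X
t=2: _XX_XX_____XX__
t=3: _XX_XX_XXX_XX_X
t=4: _XX_XX_X_X_XX__
t=5: _XX_XX_____XX_X
t=6: _XX_XX_XXX_XX__
t=7: _XX_XX_X_X_XX_X
t=8: _XX_XX_____XX__

1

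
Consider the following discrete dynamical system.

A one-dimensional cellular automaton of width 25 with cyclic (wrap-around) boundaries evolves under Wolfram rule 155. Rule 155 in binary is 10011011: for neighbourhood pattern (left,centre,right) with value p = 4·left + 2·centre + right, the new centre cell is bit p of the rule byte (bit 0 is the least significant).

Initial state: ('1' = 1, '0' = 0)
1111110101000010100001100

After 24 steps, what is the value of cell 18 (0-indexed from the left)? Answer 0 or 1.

1

t=0: 1111110101000010100001100
t=1: 1111100000111100011111011
t=2: 1111011111111011111110011
t=3: 1110011111110011111101111
t=4: 1101111111101111111001111
t=5: 1001111111001111110111111
t=6: 0111111110111111100111111
t=7: 0111111100111111011111110
t=8: 1111111011111110011111101
t=9: 1111110011111101111111001
t=10: 1111101111111001111110111
t=11: 1111001111110111111100111
t=12: 1110111111100111111011111
t=13: 1100111111011111110011111
t=14: 1011111110011111101111111
t=15: 0011111101111111001111111
t=16: 1111111001111110111111110
t=17: 1111110111111100111111100
t=18: 1111100111111011111111011
t=19: 1111011111110011111110011
t=20: 1110011111101111111101111
t=21: 1101111111001111111001111
t=22: 1001111110111111110111111
t=23: 0111111100111111100111111
t=24: 0111111011111111011111110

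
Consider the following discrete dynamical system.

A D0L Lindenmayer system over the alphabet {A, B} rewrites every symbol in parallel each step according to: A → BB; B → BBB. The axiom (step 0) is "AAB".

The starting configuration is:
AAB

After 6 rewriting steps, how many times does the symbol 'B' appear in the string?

1701

k=0  AAB
k=1  BBBBBBB
k=2  BBBBBBBBBBBBBBBBBBBBB
k=3  BBBBBBBBBBBBBBBBBBBBBBBBBBBBBBBBBBBBBBBBBBBBBBBBBBBBBBBBBBBBBBB
k=4  BBBBBBBBBBBBBBBBBBBBBBBBBBBBBBBBBBBBBBBBBBBBBBBBBBBBBBBBBB…BBBBBBBBBBBBBBBBBBBBBBBBBBBBBBBBBBBBBBBBBBBBBBBBBBBBBBBBBB  (len 189)
k=5  BBBBBBBBBBBBBBBBBBBBBBBBBBBBBBBBBBBBBBBBBBBBBBBBBBBBBBBBBB…BBBBBBBBBBBBBBBBBBBBBBBBBBBBBBBBBBBBBBBBBBBBBBBBBBBBBBBBBB  (len 567)
k=6  BBBBBBBBBBBBBBBBBBBBBBBBBBBBBBBBBBBBBBBBBBBBBBBBBBBBBBBBBB…BBBBBBBBBBBBBBBBBBBBBBBBBBBBBBBBBBBBBBBBBBBBBBBBBBBBBBBBBB  (len 1701)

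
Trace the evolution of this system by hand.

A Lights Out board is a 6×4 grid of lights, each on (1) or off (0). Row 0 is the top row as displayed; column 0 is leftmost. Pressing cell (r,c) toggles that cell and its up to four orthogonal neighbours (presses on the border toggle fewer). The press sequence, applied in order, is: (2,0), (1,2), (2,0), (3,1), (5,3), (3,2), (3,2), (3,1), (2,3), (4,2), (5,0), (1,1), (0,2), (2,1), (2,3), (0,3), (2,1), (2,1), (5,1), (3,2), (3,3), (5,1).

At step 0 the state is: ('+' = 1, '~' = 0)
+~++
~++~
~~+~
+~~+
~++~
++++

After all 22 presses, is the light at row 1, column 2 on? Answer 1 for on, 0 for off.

0

step 0: +~++
~++~
~~+~
+~~+
~++~
++++
step 1: +~++
+++~
+++~
~~~+
~++~
++++
step 2: +~~+
+~~+
++~~
~~~+
~++~
++++
step 3: +~~+
~~~+
~~~~
+~~+
~++~
++++
step 4: +~~+
~~~+
~+~~
~+++
~~+~
++++
step 5: +~~+
~~~+
~+~~
~+++
~~++
++~~
step 6: +~~+
~~~+
~++~
~~~~
~~~+
++~~
step 7: +~~+
~~~+
~+~~
~+++
~~++
++~~
step 8: +~~+
~~~+
~~~~
+~~+
~+++
++~~
step 9: +~~+
~~~~
~~++
+~~~
~+++
++~~
step 10: +~~+
~~~~
~~++
+~+~
~~~~
+++~
step 11: +~~+
~~~~
~~++
+~+~
+~~~
~~+~
step 12: ++~+
+++~
~+++
+~+~
+~~~
~~+~
step 13: +~+~
++~~
~+++
+~+~
+~~~
~~+~
step 14: +~+~
+~~~
+~~+
+++~
+~~~
~~+~
step 15: +~+~
+~~+
+~+~
++++
+~~~
~~+~
step 16: +~~+
+~~~
+~+~
++++
+~~~
~~+~
step 17: +~~+
++~~
~+~~
+~++
+~~~
~~+~
step 18: +~~+
+~~~
+~+~
++++
+~~~
~~+~
step 19: +~~+
+~~~
+~+~
++++
++~~
++~~
step 20: +~~+
+~~~
+~~~
+~~~
+++~
++~~
step 21: +~~+
+~~~
+~~+
+~++
++++
++~~
step 22: +~~+
+~~~
+~~+
+~++
+~++
~~+~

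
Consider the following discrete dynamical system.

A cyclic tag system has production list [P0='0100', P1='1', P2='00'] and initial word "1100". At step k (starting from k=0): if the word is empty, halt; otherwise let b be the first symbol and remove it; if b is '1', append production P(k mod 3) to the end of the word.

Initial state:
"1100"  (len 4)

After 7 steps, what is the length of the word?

4

t=0: "1100"  (len 4)
t=1: "1000100"  (len 7)
t=2: "0001001"  (len 7)
t=3: "001001"  (len 6)
t=4: "01001"  (len 5)
t=5: "1001"  (len 4)
t=6: "00100"  (len 5)
t=7: "0100"  (len 4)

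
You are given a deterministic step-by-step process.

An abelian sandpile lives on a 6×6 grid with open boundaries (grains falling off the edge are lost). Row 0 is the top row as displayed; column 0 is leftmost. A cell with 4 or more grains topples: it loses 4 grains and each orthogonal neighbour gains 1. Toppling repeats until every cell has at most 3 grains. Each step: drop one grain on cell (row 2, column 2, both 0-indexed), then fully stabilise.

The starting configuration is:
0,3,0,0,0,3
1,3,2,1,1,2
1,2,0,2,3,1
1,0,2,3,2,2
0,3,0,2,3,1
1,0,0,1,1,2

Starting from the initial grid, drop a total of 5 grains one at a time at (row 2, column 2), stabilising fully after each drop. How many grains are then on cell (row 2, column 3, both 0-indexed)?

3

t=0: 0,3,0,0,0,3
1,3,2,1,1,2
1,2,0,2,3,1
1,0,2,3,2,2
0,3,0,2,3,1
1,0,0,1,1,2
t=1: 0,3,0,0,0,3
1,3,2,1,1,2
1,2,1,2,3,1
1,0,2,3,2,2
0,3,0,2,3,1
1,0,0,1,1,2
t=2: 0,3,0,0,0,3
1,3,2,1,1,2
1,2,2,2,3,1
1,0,2,3,2,2
0,3,0,2,3,1
1,0,0,1,1,2
t=3: 0,3,0,0,0,3
1,3,2,1,1,2
1,2,3,2,3,1
1,0,2,3,2,2
0,3,0,2,3,1
1,0,0,1,1,2
t=4: 0,3,0,0,0,3
1,3,3,1,1,2
1,3,0,3,3,1
1,0,3,3,2,2
0,3,0,2,3,1
1,0,0,1,1,2
t=5: 0,3,0,0,0,3
1,3,3,1,1,2
1,3,1,3,3,1
1,0,3,3,2,2
0,3,0,2,3,1
1,0,0,1,1,2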